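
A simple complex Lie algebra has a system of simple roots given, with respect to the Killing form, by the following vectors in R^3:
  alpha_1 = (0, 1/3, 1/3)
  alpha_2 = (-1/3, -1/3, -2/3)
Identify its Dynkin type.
Compute the Cartan integers a_ij = 2(alpha_i, alpha_j)/(alpha_j, alpha_j); the resulting 2x2 Cartan matrix is
[[2, -1], [-3, 2]].
The roots have two lengths (squared-length ratio 3:1); the short ones are alpha_{1}. The associated Dynkin diagram is two nodes joined by a triple edge (G_2), so the type is G_2.

G_2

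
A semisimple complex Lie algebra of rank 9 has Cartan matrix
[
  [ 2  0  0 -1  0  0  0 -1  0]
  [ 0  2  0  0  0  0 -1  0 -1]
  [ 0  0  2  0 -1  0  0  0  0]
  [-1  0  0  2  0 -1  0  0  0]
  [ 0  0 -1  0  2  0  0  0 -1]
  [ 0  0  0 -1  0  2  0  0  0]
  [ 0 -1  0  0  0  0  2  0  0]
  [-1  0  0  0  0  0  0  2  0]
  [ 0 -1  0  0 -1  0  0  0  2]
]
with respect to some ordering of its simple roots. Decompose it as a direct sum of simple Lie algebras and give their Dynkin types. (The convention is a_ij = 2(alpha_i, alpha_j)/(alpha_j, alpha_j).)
type A_4 + type A_5

The diagram associated to this matrix has two connected components: the simple roots {alpha_1, alpha_4, alpha_6, alpha_8} form a chain of 4 nodes with single edges (A_4), and {alpha_2, alpha_3, alpha_5, alpha_7, alpha_9} form a chain of 5 nodes with single edges (A_5). A semisimple Lie algebra decomposes uniquely as the direct sum of simple ideals, one per connected component of its Dynkin diagram, so g ≅ A_4 ⊕ A_5 (dimension 24 + 35 = 59).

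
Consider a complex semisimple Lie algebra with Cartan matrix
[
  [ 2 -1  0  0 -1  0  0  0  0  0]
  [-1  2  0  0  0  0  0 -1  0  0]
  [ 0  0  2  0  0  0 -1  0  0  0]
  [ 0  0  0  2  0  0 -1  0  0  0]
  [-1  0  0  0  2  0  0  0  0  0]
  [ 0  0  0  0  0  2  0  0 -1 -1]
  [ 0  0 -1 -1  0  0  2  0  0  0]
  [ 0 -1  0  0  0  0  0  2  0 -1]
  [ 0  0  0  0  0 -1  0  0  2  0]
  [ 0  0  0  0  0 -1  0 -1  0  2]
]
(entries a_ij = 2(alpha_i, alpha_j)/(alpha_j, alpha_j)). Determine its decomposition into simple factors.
The diagram associated to this matrix has two connected components: the simple roots {alpha_3, alpha_4, alpha_7} form a chain of 3 nodes with single edges (A_3), and {alpha_1, alpha_2, alpha_5, alpha_6, alpha_8, alpha_9, alpha_10} form a chain of 7 nodes with single edges (A_7). A semisimple Lie algebra decomposes uniquely as the direct sum of simple ideals, one per connected component of its Dynkin diagram, so g ≅ A_3 ⊕ A_7 (dimension 15 + 63 = 78).

type A_3 + type A_7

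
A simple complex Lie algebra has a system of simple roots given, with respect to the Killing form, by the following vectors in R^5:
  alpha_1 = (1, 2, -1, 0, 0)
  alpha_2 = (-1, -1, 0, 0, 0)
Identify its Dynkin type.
G_2

Compute the Cartan integers a_ij = 2(alpha_i, alpha_j)/(alpha_j, alpha_j); the resulting 2x2 Cartan matrix is
[[2, -3], [-1, 2]].
The roots have two lengths (squared-length ratio 3:1); the short ones are alpha_{2}. The associated Dynkin diagram is two nodes joined by a triple edge (G_2), so the type is G_2.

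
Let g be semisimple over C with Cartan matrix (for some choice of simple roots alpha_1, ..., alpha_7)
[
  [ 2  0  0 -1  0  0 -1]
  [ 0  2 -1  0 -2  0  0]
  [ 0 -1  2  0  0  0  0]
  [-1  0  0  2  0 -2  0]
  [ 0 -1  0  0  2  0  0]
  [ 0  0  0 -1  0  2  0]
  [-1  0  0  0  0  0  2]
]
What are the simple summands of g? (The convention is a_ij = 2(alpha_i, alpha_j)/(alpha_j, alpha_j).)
B3 + B4

The diagram associated to this matrix has two connected components: the simple roots {alpha_2, alpha_3, alpha_5} form a chain of 3 nodes with a double edge at one end; the terminal node there is the unique short simple root (B_3), and {alpha_1, alpha_4, alpha_6, alpha_7} form a chain of 4 nodes with a double edge at one end; the terminal node there is the unique short simple root (B_4). A semisimple Lie algebra decomposes uniquely as the direct sum of simple ideals, one per connected component of its Dynkin diagram, so g ≅ B_3 ⊕ B_4 (dimension 21 + 36 = 57).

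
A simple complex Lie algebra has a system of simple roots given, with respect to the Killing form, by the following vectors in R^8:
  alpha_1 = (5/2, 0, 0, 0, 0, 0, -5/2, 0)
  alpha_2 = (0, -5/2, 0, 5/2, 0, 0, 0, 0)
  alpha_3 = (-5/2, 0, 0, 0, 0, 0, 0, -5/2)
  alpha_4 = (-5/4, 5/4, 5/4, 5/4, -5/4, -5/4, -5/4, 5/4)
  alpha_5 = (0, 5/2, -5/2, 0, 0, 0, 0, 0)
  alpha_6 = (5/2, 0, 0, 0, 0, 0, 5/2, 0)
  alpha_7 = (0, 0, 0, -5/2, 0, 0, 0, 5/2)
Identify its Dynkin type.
E7

Compute the Cartan integers a_ij = 2(alpha_i, alpha_j)/(alpha_j, alpha_j); the resulting 7x7 Cartan matrix is
[[2, 0, -1, 0, 0, 0, 0], [0, 2, 0, 0, -1, 0, -1], [-1, 0, 2, 0, 0, -1, -1], [0, 0, 0, 2, 0, -1, 0], [0, -1, 0, 0, 2, 0, 0], [0, 0, -1, -1, 0, 2, 0], [0, -1, -1, 0, 0, 0, 2]].
All simple roots have the same length, so the diagram is simply laced. The associated Dynkin diagram is a chain of 6 nodes with one extra node attached to the third node from one end (E_7), so the type is E_7.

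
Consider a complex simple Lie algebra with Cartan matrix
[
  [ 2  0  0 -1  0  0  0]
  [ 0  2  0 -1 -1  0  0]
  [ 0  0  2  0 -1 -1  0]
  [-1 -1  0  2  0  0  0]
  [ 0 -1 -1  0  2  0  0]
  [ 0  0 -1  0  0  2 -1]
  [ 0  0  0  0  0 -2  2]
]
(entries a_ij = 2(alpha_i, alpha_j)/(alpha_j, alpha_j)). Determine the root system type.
The matrix has rank 7 with 2's on the diagonal. Reading the off-diagonal entries as Dynkin edges (a single edge where a_ij = a_ji = -1; a double or triple edge where a_ij * a_ji = 2 or 3), the diagram is a chain of 7 nodes with a double edge at one end; the terminal node there is the unique long simple root (C_7). One simple-root ordering that puts it in standard form is (alpha_1, alpha_4, alpha_2, alpha_5, alpha_3, alpha_6, alpha_7). So the algebra is type C_7, i.e. sp(14).

C7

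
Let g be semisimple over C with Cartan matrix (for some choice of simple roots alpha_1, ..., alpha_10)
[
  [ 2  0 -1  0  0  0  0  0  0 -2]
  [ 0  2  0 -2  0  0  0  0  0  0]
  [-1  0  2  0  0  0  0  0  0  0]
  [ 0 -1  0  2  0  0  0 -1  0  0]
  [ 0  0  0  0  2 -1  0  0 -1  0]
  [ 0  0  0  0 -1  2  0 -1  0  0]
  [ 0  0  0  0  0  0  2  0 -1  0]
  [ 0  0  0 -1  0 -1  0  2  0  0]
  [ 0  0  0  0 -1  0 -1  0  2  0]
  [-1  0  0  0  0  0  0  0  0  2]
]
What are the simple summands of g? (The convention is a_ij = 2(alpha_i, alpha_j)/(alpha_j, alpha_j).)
B_3 (so(7)) ⊕ C_7 (sp(14))

The diagram associated to this matrix has two connected components: the simple roots {alpha_1, alpha_3, alpha_10} form a chain of 3 nodes with a double edge at one end; the terminal node there is the unique short simple root (B_3), and {alpha_2, alpha_4, alpha_5, alpha_6, alpha_7, alpha_8, alpha_9} form a chain of 7 nodes with a double edge at one end; the terminal node there is the unique long simple root (C_7). A semisimple Lie algebra decomposes uniquely as the direct sum of simple ideals, one per connected component of its Dynkin diagram, so g ≅ B_3 ⊕ C_7 (dimension 21 + 105 = 126).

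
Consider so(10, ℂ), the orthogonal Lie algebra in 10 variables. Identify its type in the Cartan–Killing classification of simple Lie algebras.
This is so(10) with 10 even, which has dimension 10(10-1)/2 = 45 and rank 10/2 = 5. In the classification of classical Lie algebras, the orthogonal algebra so(2n) in an even number of variables has type D_n; here n = 5, so the Dynkin diagram is a chain of 3 nodes with a fork of two nodes at one end (D_5). Hence the type is D_5.

D5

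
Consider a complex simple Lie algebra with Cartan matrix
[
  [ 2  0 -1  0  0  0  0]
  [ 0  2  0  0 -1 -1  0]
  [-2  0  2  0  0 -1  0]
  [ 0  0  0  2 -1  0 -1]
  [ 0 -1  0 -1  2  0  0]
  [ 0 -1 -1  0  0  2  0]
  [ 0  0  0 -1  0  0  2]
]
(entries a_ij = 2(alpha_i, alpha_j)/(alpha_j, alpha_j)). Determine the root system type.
B7

The matrix has rank 7 with 2's on the diagonal. Reading the off-diagonal entries as Dynkin edges (a single edge where a_ij = a_ji = -1; a double or triple edge where a_ij * a_ji = 2 or 3), the diagram is a chain of 7 nodes with a double edge at one end; the terminal node there is the unique short simple root (B_7). One simple-root ordering that puts it in standard form is (alpha_7, alpha_4, alpha_5, alpha_2, alpha_6, alpha_3, alpha_1). So the algebra is type B_7, i.e. so(15).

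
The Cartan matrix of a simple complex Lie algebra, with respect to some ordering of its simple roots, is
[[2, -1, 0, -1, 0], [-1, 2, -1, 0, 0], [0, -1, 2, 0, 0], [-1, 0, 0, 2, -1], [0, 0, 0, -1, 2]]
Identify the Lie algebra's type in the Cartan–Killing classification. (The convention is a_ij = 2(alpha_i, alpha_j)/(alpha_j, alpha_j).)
A_5

The matrix has rank 5 with 2's on the diagonal. Reading the off-diagonal entries as Dynkin edges (a single edge where a_ij = a_ji = -1; a double or triple edge where a_ij * a_ji = 2 or 3), the diagram is a chain of 5 nodes with single edges (A_5). One simple-root ordering that puts it in standard form is (alpha_3, alpha_2, alpha_1, alpha_4, alpha_5). So the algebra is type A_5, i.e. sl(6).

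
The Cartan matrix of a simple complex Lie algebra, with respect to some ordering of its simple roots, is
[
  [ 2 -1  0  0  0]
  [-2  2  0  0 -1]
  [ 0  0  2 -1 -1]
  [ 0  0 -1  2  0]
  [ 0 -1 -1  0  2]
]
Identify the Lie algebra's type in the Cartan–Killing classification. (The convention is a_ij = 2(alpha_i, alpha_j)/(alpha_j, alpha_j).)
The matrix has rank 5 with 2's on the diagonal. Reading the off-diagonal entries as Dynkin edges (a single edge where a_ij = a_ji = -1; a double or triple edge where a_ij * a_ji = 2 or 3), the diagram is a chain of 5 nodes with a double edge at one end; the terminal node there is the unique short simple root (B_5). One simple-root ordering that puts it in standard form is (alpha_4, alpha_3, alpha_5, alpha_2, alpha_1). So the algebra is type B_5, i.e. so(11).

B_5 (so(11))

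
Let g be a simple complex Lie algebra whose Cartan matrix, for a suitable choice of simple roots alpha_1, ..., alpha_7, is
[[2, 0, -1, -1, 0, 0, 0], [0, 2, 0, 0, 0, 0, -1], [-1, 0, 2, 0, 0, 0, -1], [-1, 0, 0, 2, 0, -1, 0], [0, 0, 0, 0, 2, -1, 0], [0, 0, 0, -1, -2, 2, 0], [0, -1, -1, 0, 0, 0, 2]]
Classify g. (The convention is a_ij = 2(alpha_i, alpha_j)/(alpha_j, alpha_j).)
The matrix has rank 7 with 2's on the diagonal. Reading the off-diagonal entries as Dynkin edges (a single edge where a_ij = a_ji = -1; a double or triple edge where a_ij * a_ji = 2 or 3), the diagram is a chain of 7 nodes with a double edge at one end; the terminal node there is the unique short simple root (B_7). One simple-root ordering that puts it in standard form is (alpha_2, alpha_7, alpha_3, alpha_1, alpha_4, alpha_6, alpha_5). So the algebra is type B_7, i.e. so(15).

type B_7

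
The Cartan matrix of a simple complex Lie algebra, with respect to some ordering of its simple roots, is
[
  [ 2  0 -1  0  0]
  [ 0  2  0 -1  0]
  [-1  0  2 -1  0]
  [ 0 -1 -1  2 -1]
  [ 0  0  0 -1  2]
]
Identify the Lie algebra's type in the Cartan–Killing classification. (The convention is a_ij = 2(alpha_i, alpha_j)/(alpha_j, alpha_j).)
The matrix has rank 5 with 2's on the diagonal. Reading the off-diagonal entries as Dynkin edges (a single edge where a_ij = a_ji = -1; a double or triple edge where a_ij * a_ji = 2 or 3), the diagram is a chain of 3 nodes with a fork of two nodes at one end (D_5). One simple-root ordering that puts it in standard form is (alpha_1, alpha_3, alpha_4, alpha_5, alpha_2). So the algebra is type D_5, i.e. so(10).

type D_5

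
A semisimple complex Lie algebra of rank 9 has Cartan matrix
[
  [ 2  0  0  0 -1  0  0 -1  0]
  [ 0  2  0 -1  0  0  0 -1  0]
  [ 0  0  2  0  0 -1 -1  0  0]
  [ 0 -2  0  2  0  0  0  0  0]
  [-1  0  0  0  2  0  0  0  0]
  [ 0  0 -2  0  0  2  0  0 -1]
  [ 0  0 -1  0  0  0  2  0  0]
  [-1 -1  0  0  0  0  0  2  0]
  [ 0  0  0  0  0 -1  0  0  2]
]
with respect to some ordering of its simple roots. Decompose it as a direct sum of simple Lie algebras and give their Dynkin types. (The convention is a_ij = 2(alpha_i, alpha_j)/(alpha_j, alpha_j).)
The diagram associated to this matrix has two connected components: the simple roots {alpha_1, alpha_2, alpha_4, alpha_5, alpha_8} form a chain of 5 nodes with a double edge at one end; the terminal node there is the unique long simple root (C_5), and {alpha_3, alpha_6, alpha_7, alpha_9} form a chain of 4 nodes with a double edge between the middle two (F_4). A semisimple Lie algebra decomposes uniquely as the direct sum of simple ideals, one per connected component of its Dynkin diagram, so g ≅ C_5 ⊕ F_4 (dimension 55 + 52 = 107).

C5 ⊕ F4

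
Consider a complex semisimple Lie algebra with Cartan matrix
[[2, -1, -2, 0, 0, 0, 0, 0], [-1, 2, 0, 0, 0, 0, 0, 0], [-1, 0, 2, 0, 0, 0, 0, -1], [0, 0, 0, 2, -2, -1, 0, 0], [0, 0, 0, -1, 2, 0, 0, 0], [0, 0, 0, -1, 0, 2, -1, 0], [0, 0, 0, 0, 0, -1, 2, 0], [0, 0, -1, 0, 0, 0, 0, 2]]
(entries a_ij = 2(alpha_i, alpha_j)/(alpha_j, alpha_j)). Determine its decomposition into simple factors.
B_4 ⊕ F_4

The diagram associated to this matrix has two connected components: the simple roots {alpha_4, alpha_5, alpha_6, alpha_7} form a chain of 4 nodes with a double edge at one end; the terminal node there is the unique short simple root (B_4), and {alpha_1, alpha_2, alpha_3, alpha_8} form a chain of 4 nodes with a double edge between the middle two (F_4). A semisimple Lie algebra decomposes uniquely as the direct sum of simple ideals, one per connected component of its Dynkin diagram, so g ≅ B_4 ⊕ F_4 (dimension 36 + 52 = 88).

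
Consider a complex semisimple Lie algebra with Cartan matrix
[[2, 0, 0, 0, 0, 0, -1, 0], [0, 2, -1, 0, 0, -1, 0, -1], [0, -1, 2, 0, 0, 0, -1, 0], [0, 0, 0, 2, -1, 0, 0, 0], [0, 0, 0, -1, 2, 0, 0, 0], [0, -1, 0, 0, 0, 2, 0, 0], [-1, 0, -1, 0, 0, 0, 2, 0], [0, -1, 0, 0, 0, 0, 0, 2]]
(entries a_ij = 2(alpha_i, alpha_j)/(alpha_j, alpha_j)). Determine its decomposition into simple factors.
A_2 + D_6

The diagram associated to this matrix has two connected components: the simple roots {alpha_4, alpha_5} form a chain of 2 nodes with single edges (A_2), and {alpha_1, alpha_2, alpha_3, alpha_6, alpha_7, alpha_8} form a chain of 4 nodes with a fork of two nodes at one end (D_6). A semisimple Lie algebra decomposes uniquely as the direct sum of simple ideals, one per connected component of its Dynkin diagram, so g ≅ A_2 ⊕ D_6 (dimension 8 + 66 = 74).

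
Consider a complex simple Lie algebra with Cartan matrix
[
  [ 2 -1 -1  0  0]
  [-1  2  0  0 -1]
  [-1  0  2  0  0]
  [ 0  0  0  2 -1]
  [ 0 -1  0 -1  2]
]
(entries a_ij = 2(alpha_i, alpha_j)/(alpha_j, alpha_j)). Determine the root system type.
The matrix has rank 5 with 2's on the diagonal. Reading the off-diagonal entries as Dynkin edges (a single edge where a_ij = a_ji = -1; a double or triple edge where a_ij * a_ji = 2 or 3), the diagram is a chain of 5 nodes with single edges (A_5). One simple-root ordering that puts it in standard form is (alpha_3, alpha_1, alpha_2, alpha_5, alpha_4). So the algebra is type A_5, i.e. sl(6).

A_5 (sl(6))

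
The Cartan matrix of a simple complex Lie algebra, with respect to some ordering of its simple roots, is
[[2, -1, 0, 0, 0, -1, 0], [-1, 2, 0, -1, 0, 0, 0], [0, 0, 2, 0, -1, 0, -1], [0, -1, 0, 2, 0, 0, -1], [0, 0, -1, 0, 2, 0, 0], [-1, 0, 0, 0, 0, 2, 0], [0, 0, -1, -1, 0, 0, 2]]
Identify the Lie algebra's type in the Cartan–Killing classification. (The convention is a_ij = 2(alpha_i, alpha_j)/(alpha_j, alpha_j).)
The matrix has rank 7 with 2's on the diagonal. Reading the off-diagonal entries as Dynkin edges (a single edge where a_ij = a_ji = -1; a double or triple edge where a_ij * a_ji = 2 or 3), the diagram is a chain of 7 nodes with single edges (A_7). One simple-root ordering that puts it in standard form is (alpha_5, alpha_3, alpha_7, alpha_4, alpha_2, alpha_1, alpha_6). So the algebra is type A_7, i.e. sl(8).

A_7 (sl(8))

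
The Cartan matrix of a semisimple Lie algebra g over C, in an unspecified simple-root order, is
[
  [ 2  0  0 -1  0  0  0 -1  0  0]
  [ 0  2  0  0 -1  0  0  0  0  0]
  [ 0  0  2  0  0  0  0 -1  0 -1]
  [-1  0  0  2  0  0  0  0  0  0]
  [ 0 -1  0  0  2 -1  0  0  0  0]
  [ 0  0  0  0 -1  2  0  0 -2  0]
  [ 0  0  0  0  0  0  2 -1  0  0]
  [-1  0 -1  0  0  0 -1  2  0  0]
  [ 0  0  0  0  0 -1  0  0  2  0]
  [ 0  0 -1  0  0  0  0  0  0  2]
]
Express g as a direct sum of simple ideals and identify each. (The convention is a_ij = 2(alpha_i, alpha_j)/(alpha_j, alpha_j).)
B4 + E6

The diagram associated to this matrix has two connected components: the simple roots {alpha_2, alpha_5, alpha_6, alpha_9} form a chain of 4 nodes with a double edge at one end; the terminal node there is the unique short simple root (B_4), and {alpha_1, alpha_3, alpha_4, alpha_7, alpha_8, alpha_10} form a chain of 5 nodes with one extra node attached to the third node from one end (E_6). A semisimple Lie algebra decomposes uniquely as the direct sum of simple ideals, one per connected component of its Dynkin diagram, so g ≅ B_4 ⊕ E_6 (dimension 36 + 78 = 114).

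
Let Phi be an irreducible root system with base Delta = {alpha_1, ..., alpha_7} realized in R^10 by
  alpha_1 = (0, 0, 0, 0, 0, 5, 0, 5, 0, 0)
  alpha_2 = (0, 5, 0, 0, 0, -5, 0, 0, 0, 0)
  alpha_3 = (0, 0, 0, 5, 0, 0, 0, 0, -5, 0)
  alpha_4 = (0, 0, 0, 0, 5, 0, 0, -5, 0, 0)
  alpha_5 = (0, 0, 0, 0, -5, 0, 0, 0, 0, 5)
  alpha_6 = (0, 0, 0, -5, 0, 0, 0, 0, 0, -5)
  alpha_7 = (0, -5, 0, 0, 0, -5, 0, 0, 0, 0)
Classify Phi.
Compute the Cartan integers a_ij = 2(alpha_i, alpha_j)/(alpha_j, alpha_j); the resulting 7x7 Cartan matrix is
[[2, -1, 0, -1, 0, 0, -1], [-1, 2, 0, 0, 0, 0, 0], [0, 0, 2, 0, 0, -1, 0], [-1, 0, 0, 2, -1, 0, 0], [0, 0, 0, -1, 2, -1, 0], [0, 0, -1, 0, -1, 2, 0], [-1, 0, 0, 0, 0, 0, 2]].
All simple roots have the same length, so the diagram is simply laced. The associated Dynkin diagram is a chain of 5 nodes with a fork of two nodes at one end (D_7), so the type is D_7 (the algebra so(14)).

D7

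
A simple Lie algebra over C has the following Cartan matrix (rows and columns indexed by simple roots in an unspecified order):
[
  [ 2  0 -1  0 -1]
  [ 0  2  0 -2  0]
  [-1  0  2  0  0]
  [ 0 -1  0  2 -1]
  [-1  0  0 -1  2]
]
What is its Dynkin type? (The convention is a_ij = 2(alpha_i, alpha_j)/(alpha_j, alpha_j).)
The matrix has rank 5 with 2's on the diagonal. Reading the off-diagonal entries as Dynkin edges (a single edge where a_ij = a_ji = -1; a double or triple edge where a_ij * a_ji = 2 or 3), the diagram is a chain of 5 nodes with a double edge at one end; the terminal node there is the unique long simple root (C_5). One simple-root ordering that puts it in standard form is (alpha_3, alpha_1, alpha_5, alpha_4, alpha_2). So the algebra is type C_5, i.e. sp(10).

type C_5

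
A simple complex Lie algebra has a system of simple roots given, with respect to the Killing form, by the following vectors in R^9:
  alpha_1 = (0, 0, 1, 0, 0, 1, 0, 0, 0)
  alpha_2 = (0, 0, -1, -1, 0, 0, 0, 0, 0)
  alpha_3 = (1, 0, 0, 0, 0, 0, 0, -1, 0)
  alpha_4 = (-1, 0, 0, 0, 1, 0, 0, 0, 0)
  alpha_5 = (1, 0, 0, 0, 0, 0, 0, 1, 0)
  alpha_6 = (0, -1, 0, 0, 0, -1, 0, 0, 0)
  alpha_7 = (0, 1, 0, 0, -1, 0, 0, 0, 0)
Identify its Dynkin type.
Compute the Cartan integers a_ij = 2(alpha_i, alpha_j)/(alpha_j, alpha_j); the resulting 7x7 Cartan matrix is
[[2, -1, 0, 0, 0, -1, 0], [-1, 2, 0, 0, 0, 0, 0], [0, 0, 2, -1, 0, 0, 0], [0, 0, -1, 2, -1, 0, -1], [0, 0, 0, -1, 2, 0, 0], [-1, 0, 0, 0, 0, 2, -1], [0, 0, 0, -1, 0, -1, 2]].
All simple roots have the same length, so the diagram is simply laced. The associated Dynkin diagram is a chain of 5 nodes with a fork of two nodes at one end (D_7), so the type is D_7 (the algebra so(14)).

D_7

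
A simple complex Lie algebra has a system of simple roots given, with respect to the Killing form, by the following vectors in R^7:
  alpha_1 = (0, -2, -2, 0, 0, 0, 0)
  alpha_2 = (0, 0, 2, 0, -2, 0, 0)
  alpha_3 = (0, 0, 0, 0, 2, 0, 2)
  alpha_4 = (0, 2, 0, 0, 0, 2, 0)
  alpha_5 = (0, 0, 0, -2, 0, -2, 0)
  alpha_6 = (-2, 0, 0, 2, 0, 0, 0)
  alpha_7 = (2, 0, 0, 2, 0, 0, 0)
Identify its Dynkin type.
Compute the Cartan integers a_ij = 2(alpha_i, alpha_j)/(alpha_j, alpha_j); the resulting 7x7 Cartan matrix is
[[2, -1, 0, -1, 0, 0, 0], [-1, 2, -1, 0, 0, 0, 0], [0, -1, 2, 0, 0, 0, 0], [-1, 0, 0, 2, -1, 0, 0], [0, 0, 0, -1, 2, -1, -1], [0, 0, 0, 0, -1, 2, 0], [0, 0, 0, 0, -1, 0, 2]].
All simple roots have the same length, so the diagram is simply laced. The associated Dynkin diagram is a chain of 5 nodes with a fork of two nodes at one end (D_7), so the type is D_7 (the algebra so(14)).

D7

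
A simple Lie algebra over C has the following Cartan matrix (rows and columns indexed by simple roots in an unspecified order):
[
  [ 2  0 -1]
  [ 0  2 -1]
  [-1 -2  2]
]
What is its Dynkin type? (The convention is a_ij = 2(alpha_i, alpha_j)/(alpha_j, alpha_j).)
The matrix has rank 3 with 2's on the diagonal. Reading the off-diagonal entries as Dynkin edges (a single edge where a_ij = a_ji = -1; a double or triple edge where a_ij * a_ji = 2 or 3), the diagram is a chain of 3 nodes with a double edge at one end; the terminal node there is the unique short simple root (B_3). One simple-root ordering that puts it in standard form is (alpha_1, alpha_3, alpha_2). So the algebra is type B_3, i.e. so(7).

B_3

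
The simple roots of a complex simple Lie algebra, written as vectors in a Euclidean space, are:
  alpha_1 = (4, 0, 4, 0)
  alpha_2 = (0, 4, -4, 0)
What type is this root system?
type A_2

Compute the Cartan integers a_ij = 2(alpha_i, alpha_j)/(alpha_j, alpha_j); the resulting 2x2 Cartan matrix is
[[2, -1], [-1, 2]].
All simple roots have the same length, so the diagram is simply laced. The associated Dynkin diagram is a chain of 2 nodes with single edges (A_2), so the type is A_2 (the algebra sl(3)).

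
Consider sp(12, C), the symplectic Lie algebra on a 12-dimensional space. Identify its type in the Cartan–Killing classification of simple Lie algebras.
This is sp(12), which has dimension 12(12+1)/2 = 78 and rank 12/2 = 6. In the classification of classical Lie algebras, the symplectic algebra sp(2n) has type C_n; here n = 6, so the Dynkin diagram is a chain of 6 nodes with a double edge at one end; the terminal node there is the unique long simple root (C_6). Hence the type is C_6.

C_6 (sp(12))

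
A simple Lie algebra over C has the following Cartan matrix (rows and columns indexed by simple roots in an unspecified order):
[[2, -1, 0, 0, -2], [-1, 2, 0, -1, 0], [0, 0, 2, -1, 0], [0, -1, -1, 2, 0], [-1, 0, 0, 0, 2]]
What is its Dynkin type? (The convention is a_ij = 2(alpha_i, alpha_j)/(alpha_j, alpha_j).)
The matrix has rank 5 with 2's on the diagonal. Reading the off-diagonal entries as Dynkin edges (a single edge where a_ij = a_ji = -1; a double or triple edge where a_ij * a_ji = 2 or 3), the diagram is a chain of 5 nodes with a double edge at one end; the terminal node there is the unique short simple root (B_5). One simple-root ordering that puts it in standard form is (alpha_3, alpha_4, alpha_2, alpha_1, alpha_5). So the algebra is type B_5, i.e. so(11).

B_5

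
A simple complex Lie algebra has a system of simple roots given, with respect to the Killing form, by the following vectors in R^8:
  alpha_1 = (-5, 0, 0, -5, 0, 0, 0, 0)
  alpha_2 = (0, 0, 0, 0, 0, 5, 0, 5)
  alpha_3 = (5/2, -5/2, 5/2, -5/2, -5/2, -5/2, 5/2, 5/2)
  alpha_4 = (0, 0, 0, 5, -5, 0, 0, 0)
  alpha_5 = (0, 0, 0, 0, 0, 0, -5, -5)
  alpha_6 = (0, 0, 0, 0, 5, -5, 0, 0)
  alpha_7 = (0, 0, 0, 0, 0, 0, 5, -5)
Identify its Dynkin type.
Compute the Cartan integers a_ij = 2(alpha_i, alpha_j)/(alpha_j, alpha_j); the resulting 7x7 Cartan matrix is
[[2, 0, 0, -1, 0, 0, 0], [0, 2, 0, 0, -1, -1, -1], [0, 0, 2, 0, -1, 0, 0], [-1, 0, 0, 2, 0, -1, 0], [0, -1, -1, 0, 2, 0, 0], [0, -1, 0, -1, 0, 2, 0], [0, -1, 0, 0, 0, 0, 2]].
All simple roots have the same length, so the diagram is simply laced. The associated Dynkin diagram is a chain of 6 nodes with one extra node attached to the third node from one end (E_7), so the type is E_7.

E_7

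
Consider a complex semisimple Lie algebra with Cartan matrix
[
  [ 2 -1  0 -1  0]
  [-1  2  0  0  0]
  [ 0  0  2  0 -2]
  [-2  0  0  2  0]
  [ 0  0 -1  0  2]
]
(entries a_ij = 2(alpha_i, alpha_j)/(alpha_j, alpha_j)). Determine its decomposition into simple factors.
The diagram associated to this matrix has two connected components: the simple roots {alpha_3, alpha_5} form a chain of 2 nodes with a double edge at one end; the terminal node there is the unique short simple root (B_2), and {alpha_1, alpha_2, alpha_4} form a chain of 3 nodes with a double edge at one end; the terminal node there is the unique long simple root (C_3). A semisimple Lie algebra decomposes uniquely as the direct sum of simple ideals, one per connected component of its Dynkin diagram, so g ≅ B_2 ⊕ C_3 (dimension 10 + 21 = 31).

B_2 ⊕ C_3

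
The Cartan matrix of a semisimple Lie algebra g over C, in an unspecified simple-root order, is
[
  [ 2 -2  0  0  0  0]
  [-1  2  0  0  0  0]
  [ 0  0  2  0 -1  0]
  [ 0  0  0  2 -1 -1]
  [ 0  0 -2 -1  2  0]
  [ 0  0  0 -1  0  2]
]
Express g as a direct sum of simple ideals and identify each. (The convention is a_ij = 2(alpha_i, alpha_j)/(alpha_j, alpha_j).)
The diagram associated to this matrix has two connected components: the simple roots {alpha_1, alpha_2} form a chain of 2 nodes with a double edge at one end; the terminal node there is the unique short simple root (B_2), and {alpha_3, alpha_4, alpha_5, alpha_6} form a chain of 4 nodes with a double edge at one end; the terminal node there is the unique short simple root (B_4). A semisimple Lie algebra decomposes uniquely as the direct sum of simple ideals, one per connected component of its Dynkin diagram, so g ≅ B_2 ⊕ B_4 (dimension 10 + 36 = 46).

type B_2 + type B_4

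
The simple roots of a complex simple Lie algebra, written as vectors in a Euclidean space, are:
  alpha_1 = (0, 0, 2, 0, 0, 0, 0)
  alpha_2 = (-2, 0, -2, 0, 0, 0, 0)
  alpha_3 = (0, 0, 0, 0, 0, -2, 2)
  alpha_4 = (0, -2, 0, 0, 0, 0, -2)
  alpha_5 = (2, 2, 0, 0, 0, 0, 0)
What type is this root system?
Compute the Cartan integers a_ij = 2(alpha_i, alpha_j)/(alpha_j, alpha_j); the resulting 5x5 Cartan matrix is
[[2, -1, 0, 0, 0], [-2, 2, 0, 0, -1], [0, 0, 2, -1, 0], [0, 0, -1, 2, -1], [0, -1, 0, -1, 2]].
The roots have two lengths (squared-length ratio 2:1); the short ones are alpha_{1}. The associated Dynkin diagram is a chain of 5 nodes with a double edge at one end; the terminal node there is the unique short simple root (B_5), so the type is B_5 (the algebra so(11)).

B5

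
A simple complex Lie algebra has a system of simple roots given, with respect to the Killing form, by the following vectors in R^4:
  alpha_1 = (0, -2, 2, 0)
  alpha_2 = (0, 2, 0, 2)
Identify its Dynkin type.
A2

Compute the Cartan integers a_ij = 2(alpha_i, alpha_j)/(alpha_j, alpha_j); the resulting 2x2 Cartan matrix is
[[2, -1], [-1, 2]].
All simple roots have the same length, so the diagram is simply laced. The associated Dynkin diagram is a chain of 2 nodes with single edges (A_2), so the type is A_2 (the algebra sl(3)).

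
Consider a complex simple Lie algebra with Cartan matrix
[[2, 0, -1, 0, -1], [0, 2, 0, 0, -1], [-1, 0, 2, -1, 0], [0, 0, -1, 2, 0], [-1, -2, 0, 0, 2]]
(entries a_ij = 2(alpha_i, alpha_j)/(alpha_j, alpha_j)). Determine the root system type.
type B_5

The matrix has rank 5 with 2's on the diagonal. Reading the off-diagonal entries as Dynkin edges (a single edge where a_ij = a_ji = -1; a double or triple edge where a_ij * a_ji = 2 or 3), the diagram is a chain of 5 nodes with a double edge at one end; the terminal node there is the unique short simple root (B_5). One simple-root ordering that puts it in standard form is (alpha_4, alpha_3, alpha_1, alpha_5, alpha_2). So the algebra is type B_5, i.e. so(11).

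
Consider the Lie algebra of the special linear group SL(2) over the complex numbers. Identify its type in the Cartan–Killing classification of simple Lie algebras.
This is sl(2), which has dimension 2^2 - 1 = 3 and rank 2 - 1 = 1 (a Cartan subalgebra is the diagonal traceless matrices). In the classification of classical Lie algebras, the special linear algebra sl(n+1) has type A_n; here n = 1, so the Dynkin diagram is a chain of 1 nodes with single edges (A_1). Hence the type is A_1.

A_1 (sl(2))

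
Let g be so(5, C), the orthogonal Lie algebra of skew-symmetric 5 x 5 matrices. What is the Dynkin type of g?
B_2 (so(5))

This is so(5) with 5 odd, which has dimension 5(5-1)/2 = 10 and rank (5-1)/2 = 2. In the classification of classical Lie algebras, the orthogonal algebra so(2n+1) in an odd number of variables has type B_n; here n = 2, so the Dynkin diagram is a chain of 2 nodes with a double edge at one end; the terminal node there is the unique short simple root (B_2). Hence the type is B_2.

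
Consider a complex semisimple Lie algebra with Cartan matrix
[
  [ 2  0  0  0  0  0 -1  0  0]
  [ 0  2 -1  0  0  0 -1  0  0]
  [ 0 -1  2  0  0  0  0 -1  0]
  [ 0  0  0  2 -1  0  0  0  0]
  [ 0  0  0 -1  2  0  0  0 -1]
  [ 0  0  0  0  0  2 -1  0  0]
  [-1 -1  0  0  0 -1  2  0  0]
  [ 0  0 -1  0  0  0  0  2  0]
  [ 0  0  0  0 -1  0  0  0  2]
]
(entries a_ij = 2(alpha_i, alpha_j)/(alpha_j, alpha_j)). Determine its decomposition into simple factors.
The diagram associated to this matrix has two connected components: the simple roots {alpha_4, alpha_5, alpha_9} form a chain of 3 nodes with single edges (A_3), and {alpha_1, alpha_2, alpha_3, alpha_6, alpha_7, alpha_8} form a chain of 4 nodes with a fork of two nodes at one end (D_6). A semisimple Lie algebra decomposes uniquely as the direct sum of simple ideals, one per connected component of its Dynkin diagram, so g ≅ A_3 ⊕ D_6 (dimension 15 + 66 = 81).

A_3 (sl(4)) + D_6 (so(12))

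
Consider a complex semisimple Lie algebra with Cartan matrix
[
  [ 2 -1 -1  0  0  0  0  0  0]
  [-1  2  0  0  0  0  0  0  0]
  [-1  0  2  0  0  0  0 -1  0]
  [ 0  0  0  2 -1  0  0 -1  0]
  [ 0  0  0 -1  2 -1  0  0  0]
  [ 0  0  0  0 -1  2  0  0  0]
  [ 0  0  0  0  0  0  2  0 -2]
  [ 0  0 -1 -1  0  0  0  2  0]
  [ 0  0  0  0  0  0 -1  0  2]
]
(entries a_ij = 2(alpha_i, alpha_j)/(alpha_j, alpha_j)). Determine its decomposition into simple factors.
A7 ⊕ B2

The diagram associated to this matrix has two connected components: the simple roots {alpha_1, alpha_2, alpha_3, alpha_4, alpha_5, alpha_6, alpha_8} form a chain of 7 nodes with single edges (A_7), and {alpha_7, alpha_9} form a chain of 2 nodes with a double edge at one end; the terminal node there is the unique short simple root (B_2). A semisimple Lie algebra decomposes uniquely as the direct sum of simple ideals, one per connected component of its Dynkin diagram, so g ≅ A_7 ⊕ B_2 (dimension 63 + 10 = 73).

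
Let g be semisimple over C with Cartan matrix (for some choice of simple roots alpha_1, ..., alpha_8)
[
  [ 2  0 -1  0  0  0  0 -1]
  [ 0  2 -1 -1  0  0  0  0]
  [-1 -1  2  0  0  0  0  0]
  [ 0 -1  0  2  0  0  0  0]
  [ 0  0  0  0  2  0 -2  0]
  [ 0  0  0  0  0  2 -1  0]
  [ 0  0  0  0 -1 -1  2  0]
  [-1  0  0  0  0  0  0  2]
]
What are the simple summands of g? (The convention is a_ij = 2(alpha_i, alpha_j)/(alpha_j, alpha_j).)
The diagram associated to this matrix has two connected components: the simple roots {alpha_1, alpha_2, alpha_3, alpha_4, alpha_8} form a chain of 5 nodes with single edges (A_5), and {alpha_5, alpha_6, alpha_7} form a chain of 3 nodes with a double edge at one end; the terminal node there is the unique long simple root (C_3). A semisimple Lie algebra decomposes uniquely as the direct sum of simple ideals, one per connected component of its Dynkin diagram, so g ≅ A_5 ⊕ C_3 (dimension 35 + 21 = 56).

A5 + C3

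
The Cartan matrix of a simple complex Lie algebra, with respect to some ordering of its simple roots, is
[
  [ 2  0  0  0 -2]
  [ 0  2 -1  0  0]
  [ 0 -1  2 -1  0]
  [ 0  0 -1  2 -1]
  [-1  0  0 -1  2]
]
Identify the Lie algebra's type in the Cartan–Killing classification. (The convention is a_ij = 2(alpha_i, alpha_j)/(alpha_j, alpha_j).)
C5

The matrix has rank 5 with 2's on the diagonal. Reading the off-diagonal entries as Dynkin edges (a single edge where a_ij = a_ji = -1; a double or triple edge where a_ij * a_ji = 2 or 3), the diagram is a chain of 5 nodes with a double edge at one end; the terminal node there is the unique long simple root (C_5). One simple-root ordering that puts it in standard form is (alpha_2, alpha_3, alpha_4, alpha_5, alpha_1). So the algebra is type C_5, i.e. sp(10).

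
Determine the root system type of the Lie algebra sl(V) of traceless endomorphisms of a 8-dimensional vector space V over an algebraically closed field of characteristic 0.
This is sl(8), which has dimension 8^2 - 1 = 63 and rank 8 - 1 = 7 (a Cartan subalgebra is the diagonal traceless matrices). In the classification of classical Lie algebras, the special linear algebra sl(n+1) has type A_n; here n = 7, so the Dynkin diagram is a chain of 7 nodes with single edges (A_7). Hence the type is A_7.

A_7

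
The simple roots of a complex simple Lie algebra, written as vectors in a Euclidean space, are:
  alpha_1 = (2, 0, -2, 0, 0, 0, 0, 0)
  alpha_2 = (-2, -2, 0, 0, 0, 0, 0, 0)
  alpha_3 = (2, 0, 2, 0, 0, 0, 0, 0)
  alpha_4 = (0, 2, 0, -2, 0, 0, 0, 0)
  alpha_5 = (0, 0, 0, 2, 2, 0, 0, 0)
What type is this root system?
D5

Compute the Cartan integers a_ij = 2(alpha_i, alpha_j)/(alpha_j, alpha_j); the resulting 5x5 Cartan matrix is
[[2, -1, 0, 0, 0], [-1, 2, -1, -1, 0], [0, -1, 2, 0, 0], [0, -1, 0, 2, -1], [0, 0, 0, -1, 2]].
All simple roots have the same length, so the diagram is simply laced. The associated Dynkin diagram is a chain of 3 nodes with a fork of two nodes at one end (D_5), so the type is D_5 (the algebra so(10)).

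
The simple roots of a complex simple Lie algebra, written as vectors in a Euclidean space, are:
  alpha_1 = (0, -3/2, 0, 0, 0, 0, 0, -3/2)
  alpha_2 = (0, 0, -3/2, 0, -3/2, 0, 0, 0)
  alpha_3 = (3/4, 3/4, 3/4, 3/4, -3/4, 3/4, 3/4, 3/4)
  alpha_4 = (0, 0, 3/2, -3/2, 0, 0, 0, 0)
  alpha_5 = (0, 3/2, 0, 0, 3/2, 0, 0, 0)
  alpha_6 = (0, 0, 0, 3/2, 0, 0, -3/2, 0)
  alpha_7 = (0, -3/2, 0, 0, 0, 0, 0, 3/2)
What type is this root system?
type E_7

Compute the Cartan integers a_ij = 2(alpha_i, alpha_j)/(alpha_j, alpha_j); the resulting 7x7 Cartan matrix is
[[2, 0, -1, 0, -1, 0, 0], [0, 2, 0, -1, -1, 0, 0], [-1, 0, 2, 0, 0, 0, 0], [0, -1, 0, 2, 0, -1, 0], [-1, -1, 0, 0, 2, 0, -1], [0, 0, 0, -1, 0, 2, 0], [0, 0, 0, 0, -1, 0, 2]].
All simple roots have the same length, so the diagram is simply laced. The associated Dynkin diagram is a chain of 6 nodes with one extra node attached to the third node from one end (E_7), so the type is E_7.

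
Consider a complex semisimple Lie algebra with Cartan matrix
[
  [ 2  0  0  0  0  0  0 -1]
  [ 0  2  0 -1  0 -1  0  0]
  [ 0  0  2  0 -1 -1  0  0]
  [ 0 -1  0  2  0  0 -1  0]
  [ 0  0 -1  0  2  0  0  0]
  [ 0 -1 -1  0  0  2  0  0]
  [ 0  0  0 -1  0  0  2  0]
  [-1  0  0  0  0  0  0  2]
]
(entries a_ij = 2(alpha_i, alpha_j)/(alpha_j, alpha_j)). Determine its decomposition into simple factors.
A_2 (sl(3)) ⊕ A_6 (sl(7))

The diagram associated to this matrix has two connected components: the simple roots {alpha_1, alpha_8} form a chain of 2 nodes with single edges (A_2), and {alpha_2, alpha_3, alpha_4, alpha_5, alpha_6, alpha_7} form a chain of 6 nodes with single edges (A_6). A semisimple Lie algebra decomposes uniquely as the direct sum of simple ideals, one per connected component of its Dynkin diagram, so g ≅ A_2 ⊕ A_6 (dimension 8 + 48 = 56).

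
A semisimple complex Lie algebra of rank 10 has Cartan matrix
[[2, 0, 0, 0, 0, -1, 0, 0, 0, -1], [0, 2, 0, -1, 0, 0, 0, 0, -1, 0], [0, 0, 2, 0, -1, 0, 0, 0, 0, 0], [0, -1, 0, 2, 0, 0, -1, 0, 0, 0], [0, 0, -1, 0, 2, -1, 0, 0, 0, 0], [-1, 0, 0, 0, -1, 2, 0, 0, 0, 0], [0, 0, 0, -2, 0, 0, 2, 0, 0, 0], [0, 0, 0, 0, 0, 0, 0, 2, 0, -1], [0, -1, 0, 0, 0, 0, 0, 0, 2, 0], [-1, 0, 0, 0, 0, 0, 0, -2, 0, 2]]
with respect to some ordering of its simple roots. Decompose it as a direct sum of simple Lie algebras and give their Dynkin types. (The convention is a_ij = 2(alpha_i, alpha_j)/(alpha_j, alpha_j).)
The diagram associated to this matrix has two connected components: the simple roots {alpha_1, alpha_3, alpha_5, alpha_6, alpha_8, alpha_10} form a chain of 6 nodes with a double edge at one end; the terminal node there is the unique short simple root (B_6), and {alpha_2, alpha_4, alpha_7, alpha_9} form a chain of 4 nodes with a double edge at one end; the terminal node there is the unique long simple root (C_4). A semisimple Lie algebra decomposes uniquely as the direct sum of simple ideals, one per connected component of its Dynkin diagram, so g ≅ B_6 ⊕ C_4 (dimension 78 + 36 = 114).

B6 ⊕ C4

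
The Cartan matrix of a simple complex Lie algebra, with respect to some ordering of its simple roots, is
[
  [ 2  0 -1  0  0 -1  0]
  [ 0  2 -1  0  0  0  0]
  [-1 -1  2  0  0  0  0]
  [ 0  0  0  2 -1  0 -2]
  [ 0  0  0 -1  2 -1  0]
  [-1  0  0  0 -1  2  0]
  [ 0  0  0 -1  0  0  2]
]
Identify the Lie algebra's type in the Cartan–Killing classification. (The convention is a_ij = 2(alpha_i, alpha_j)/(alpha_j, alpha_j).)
B_7

The matrix has rank 7 with 2's on the diagonal. Reading the off-diagonal entries as Dynkin edges (a single edge where a_ij = a_ji = -1; a double or triple edge where a_ij * a_ji = 2 or 3), the diagram is a chain of 7 nodes with a double edge at one end; the terminal node there is the unique short simple root (B_7). One simple-root ordering that puts it in standard form is (alpha_2, alpha_3, alpha_1, alpha_6, alpha_5, alpha_4, alpha_7). So the algebra is type B_7, i.e. so(15).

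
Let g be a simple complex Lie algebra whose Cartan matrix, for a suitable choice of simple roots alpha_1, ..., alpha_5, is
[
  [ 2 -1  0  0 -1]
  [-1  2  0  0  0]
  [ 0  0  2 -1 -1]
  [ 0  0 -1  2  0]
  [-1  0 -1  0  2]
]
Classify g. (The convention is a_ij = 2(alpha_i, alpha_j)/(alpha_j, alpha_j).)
A_5

The matrix has rank 5 with 2's on the diagonal. Reading the off-diagonal entries as Dynkin edges (a single edge where a_ij = a_ji = -1; a double or triple edge where a_ij * a_ji = 2 or 3), the diagram is a chain of 5 nodes with single edges (A_5). One simple-root ordering that puts it in standard form is (alpha_4, alpha_3, alpha_5, alpha_1, alpha_2). So the algebra is type A_5, i.e. sl(6).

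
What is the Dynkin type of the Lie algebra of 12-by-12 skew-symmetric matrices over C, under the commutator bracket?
This is so(12) with 12 even, which has dimension 12(12-1)/2 = 66 and rank 12/2 = 6. In the classification of classical Lie algebras, the orthogonal algebra so(2n) in an even number of variables has type D_n; here n = 6, so the Dynkin diagram is a chain of 4 nodes with a fork of two nodes at one end (D_6). Hence the type is D_6.

D_6 (so(12))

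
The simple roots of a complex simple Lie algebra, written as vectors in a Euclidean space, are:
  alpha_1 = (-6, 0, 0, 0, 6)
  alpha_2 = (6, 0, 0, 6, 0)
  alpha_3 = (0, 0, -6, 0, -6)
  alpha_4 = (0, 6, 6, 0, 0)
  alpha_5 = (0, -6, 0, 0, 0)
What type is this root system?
B5

Compute the Cartan integers a_ij = 2(alpha_i, alpha_j)/(alpha_j, alpha_j); the resulting 5x5 Cartan matrix is
[[2, -1, -1, 0, 0], [-1, 2, 0, 0, 0], [-1, 0, 2, -1, 0], [0, 0, -1, 2, -2], [0, 0, 0, -1, 2]].
The roots have two lengths (squared-length ratio 2:1); the short ones are alpha_{5}. The associated Dynkin diagram is a chain of 5 nodes with a double edge at one end; the terminal node there is the unique short simple root (B_5), so the type is B_5 (the algebra so(11)).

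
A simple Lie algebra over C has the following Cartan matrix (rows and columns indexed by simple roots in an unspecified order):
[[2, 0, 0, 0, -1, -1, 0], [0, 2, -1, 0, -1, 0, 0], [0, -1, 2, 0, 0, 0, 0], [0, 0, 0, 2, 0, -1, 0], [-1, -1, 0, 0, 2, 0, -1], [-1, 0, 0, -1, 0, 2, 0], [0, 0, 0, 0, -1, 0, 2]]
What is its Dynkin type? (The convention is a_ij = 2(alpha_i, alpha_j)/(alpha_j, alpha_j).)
E_7

The matrix has rank 7 with 2's on the diagonal. Reading the off-diagonal entries as Dynkin edges (a single edge where a_ij = a_ji = -1; a double or triple edge where a_ij * a_ji = 2 or 3), the diagram is a chain of 6 nodes with one extra node attached to the third node from one end (E_7). One simple-root ordering that puts it in standard form is (alpha_3, alpha_7, alpha_2, alpha_5, alpha_1, alpha_6, alpha_4). So the algebra is type E_7.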